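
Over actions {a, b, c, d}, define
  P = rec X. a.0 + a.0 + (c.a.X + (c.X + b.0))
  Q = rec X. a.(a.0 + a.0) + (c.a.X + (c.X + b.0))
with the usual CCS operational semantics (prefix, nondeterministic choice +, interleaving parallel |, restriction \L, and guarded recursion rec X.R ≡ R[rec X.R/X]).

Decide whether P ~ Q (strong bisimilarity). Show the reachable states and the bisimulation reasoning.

P ≁ Q

Reachable graph of P (3 states):
  m0 = rec X. a.0 + a.0 + (c.a.X + (c.X + b.0)) :: --a--▸ m1, --b--▸ m1, --c--▸ m0, --c--▸ m2
  m1 = 0 :: stopped
  m2 = a.(rec X. a.0 + a.0 + (c.a.X + (c.X + b.0))) :: --a--▸ m0
Reachable graph of Q (4 states):
  n0 = rec X. a.(a.0 + a.0) + (c.a.X + (c.X + b.0)) :: --a--▸ n1, --b--▸ n2, --c--▸ n0, --c--▸ n3
  n1 = a.0 + a.0 :: --a--▸ n2
  n2 = 0 :: stopped
  n3 = a.(rec X. a.(a.0 + a.0) + (c.a.X + (c.X + b.0))) :: --a--▸ n0
Partition-refinement fixed point:
  B0 = {m0}
  B1 = {m1, n2}
  B2 = {m2}
  B3 = {n0}
  B4 = {n1}
  B5 = {n3}
m0 ∈ B0, n0 ∈ B3 → different blocks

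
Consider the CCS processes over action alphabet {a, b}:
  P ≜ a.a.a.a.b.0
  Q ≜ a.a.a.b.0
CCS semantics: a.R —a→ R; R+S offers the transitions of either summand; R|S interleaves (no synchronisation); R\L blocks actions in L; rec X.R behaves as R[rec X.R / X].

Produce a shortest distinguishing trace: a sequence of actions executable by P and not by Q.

P's transition system — 6 states:
  s0 = a.a.a.a.b.0 has moves --a--▸ s1
  s1 = a.a.a.b.0 has moves --a--▸ s2
  s2 = a.a.b.0 has moves --a--▸ s3
  s3 = a.b.0 has moves --a--▸ s4
  s4 = b.0 has moves --b--▸ s5
  s5 = 0 has moves (no moves)
Q's transition system — 5 states:
  t0 = a.a.a.b.0 has moves --a--▸ t1
  t1 = a.a.b.0 has moves --a--▸ t2
  t2 = a.b.0 has moves --a--▸ t3
  t3 = b.0 has moves --b--▸ t4
  t4 = 0 has moves (no moves)
Run σ = ⟨aaaa⟩ on P: start {s0}
  after a @ step 1: {s1}
  after a @ step 2: {s2}
  after a @ step 3: {s3}
  after a @ step 4: {s4}
  — P admits the full trace.
Run σ = ⟨aaaa⟩ on Q: start {t0}
  after a @ step 1: {t1}
  after a @ step 2: {t2}
  after a @ step 3: {t3}
  after a @ step 4: no successor for Q

aaaa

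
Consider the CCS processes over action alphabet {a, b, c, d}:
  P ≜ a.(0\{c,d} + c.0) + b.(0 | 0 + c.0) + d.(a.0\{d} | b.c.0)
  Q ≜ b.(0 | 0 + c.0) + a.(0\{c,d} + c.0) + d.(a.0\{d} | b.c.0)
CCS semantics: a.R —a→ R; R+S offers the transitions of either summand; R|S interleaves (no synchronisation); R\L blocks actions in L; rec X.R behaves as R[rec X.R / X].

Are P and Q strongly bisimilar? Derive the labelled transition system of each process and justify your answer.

P's transition system — 10 states:
  u0 = a.(0\{c,d} + c.0) + b.(0 | 0 + c.0) + d.(a.0\{d} | b.c.0) :: ··a··> u1, ··b··> u2, ··d··> u3
  u1 = 0\{c,d} + c.0 :: ··c··> u4
  u2 = 0 | 0 + c.0 :: ··c··> u4
  u3 = a.0\{d} | b.c.0 :: ··a··> u5, ··b··> u6
  u4 = 0 :: stopped
  u5 = 0\{d} | b.c.0 :: ··b··> u7
  u6 = a.0\{d} | c.0 :: ··a··> u7, ··c··> u8
  u7 = 0\{d} | c.0 :: ··c··> u9
  u8 = a.0\{d} | 0 :: ··a··> u9
  u9 = 0\{d} | 0 :: stopped
Q's transition system — 10 states:
  v0 = b.(0 | 0 + c.0) + a.(0\{c,d} + c.0) + d.(a.0\{d} | b.c.0) :: ··a··> v1, ··b··> v2, ··d··> v3
  v1 = 0\{c,d} + c.0 :: ··c··> v4
  v2 = 0 | 0 + c.0 :: ··c··> v4
  v3 = a.0\{d} | b.c.0 :: ··a··> v5, ··b··> v6
  v4 = 0 :: stopped
  v5 = 0\{d} | b.c.0 :: ··b··> v7
  v6 = a.0\{d} | c.0 :: ··a··> v7, ··c··> v8
  v7 = 0\{d} | c.0 :: ··c··> v9
  v8 = a.0\{d} | 0 :: ··a··> v9
  v9 = 0\{d} | 0 :: stopped
Coarsest stable partition (strong bisimilarity classes):
  B0 = {u0, v0}
  B1 = {u1, u2, u7, v1, v2, v7}
  B2 = {u4, u9, v4, v9}
  B3 = {u3, v3}
  B4 = {u5, v5}
  B5 = {u6, v6}
  B6 = {u8, v8}
u0 ∈ B0, v0 ∈ B0 → same block

YES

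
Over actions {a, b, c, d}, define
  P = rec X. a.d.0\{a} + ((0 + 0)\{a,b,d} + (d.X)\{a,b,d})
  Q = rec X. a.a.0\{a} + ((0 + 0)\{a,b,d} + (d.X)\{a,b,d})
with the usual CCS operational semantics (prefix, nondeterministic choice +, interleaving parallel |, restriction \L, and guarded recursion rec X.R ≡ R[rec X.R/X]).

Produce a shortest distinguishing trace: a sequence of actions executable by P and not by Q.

Reachable graph of P (3 states):
  u0 = rec X. a.d.0\{a} + ((0 + 0)\{a,b,d} + (d.X)\{a,b,d}) :: --a--▸ u1
  u1 = d.0\{a} :: --d--▸ u2
  u2 = 0\{a} :: deadlocked
Reachable graph of Q (3 states):
  v0 = rec X. a.a.0\{a} + ((0 + 0)\{a,b,d} + (d.X)\{a,b,d}) :: --a--▸ v1
  v1 = a.0\{a} :: --a--▸ v2
  v2 = 0\{a} :: deadlocked
Run σ = ⟨ad⟩ on P: start {u0}
  [1] a ⇒ {u1}
  [2] d ⇒ {u2}
  P completes σ.
Run σ = ⟨ad⟩ on Q: start {v0}
  [1] a ⇒ {v1}
  [2] d ⇒ no successor for Q

ad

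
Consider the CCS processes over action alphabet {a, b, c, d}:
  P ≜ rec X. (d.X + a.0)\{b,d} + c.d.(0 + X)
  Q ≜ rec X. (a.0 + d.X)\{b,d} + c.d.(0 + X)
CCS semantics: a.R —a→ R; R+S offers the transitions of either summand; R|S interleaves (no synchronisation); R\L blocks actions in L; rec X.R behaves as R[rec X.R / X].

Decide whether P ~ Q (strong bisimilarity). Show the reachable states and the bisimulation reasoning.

P's transition system — 4 states:
  s0 = rec X. (d.X + a.0)\{b,d} + c.d.(0 + X) has moves =a=> s1, =c=> s2
  s1 = 0\{b,d} has moves (no moves)
  s2 = d.(0 + (rec X. (d.X + a.0)\{b,d} + c.d.(0 + X))) has moves =d=> s3
  s3 = 0 + (rec X. (d.X + a.0)\{b,d} + c.d.(0 + X)) has moves =a=> s1, =c=> s2
Q's transition system — 4 states:
  t0 = rec X. (a.0 + d.X)\{b,d} + c.d.(0 + X) has moves =a=> t1, =c=> t2
  t1 = 0\{b,d} has moves (no moves)
  t2 = d.(0 + (rec X. (a.0 + d.X)\{b,d} + c.d.(0 + X))) has moves =d=> t3
  t3 = 0 + (rec X. (a.0 + d.X)\{b,d} + c.d.(0 + X)) has moves =a=> t1, =c=> t2
Bisimilarity quotient blocks:
  B0 = {s0, s3, t0, t3}
  B1 = {s2, t2}
  B2 = {s1, t1}
s0 ∈ B0, t0 ∈ B0 → same block

YES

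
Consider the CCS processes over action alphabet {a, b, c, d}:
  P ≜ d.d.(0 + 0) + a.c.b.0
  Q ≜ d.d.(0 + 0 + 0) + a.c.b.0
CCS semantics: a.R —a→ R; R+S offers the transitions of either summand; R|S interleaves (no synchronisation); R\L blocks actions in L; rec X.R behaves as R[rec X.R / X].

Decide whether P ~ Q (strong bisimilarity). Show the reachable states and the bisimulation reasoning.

P ~ Q

Reachable graph of P (6 states):
  u0 = d.d.(0 + 0) + a.c.b.0 → —a→ u1, —d→ u2
  u1 = c.b.0 → —c→ u3
  u2 = d.(0 + 0) → —d→ u4
  u3 = b.0 → —b→ u5
  u4 = 0 + 0 → ·
  u5 = 0 → ·
Reachable graph of Q (6 states):
  v0 = d.d.(0 + 0 + 0) + a.c.b.0 → —a→ v1, —d→ v2
  v1 = c.b.0 → —c→ v3
  v2 = d.(0 + 0 + 0) → —d→ v4
  v3 = b.0 → —b→ v5
  v4 = 0 + 0 + 0 → ·
  v5 = 0 → ·
Partition-refinement fixed point:
  B0 = {u0, v0}
  B1 = {u1, v1}
  B2 = {u3, v3}
  B3 = {u4, u5, v4, v5}
  B4 = {u2, v2}
u0 ∈ B0, v0 ∈ B0 → same block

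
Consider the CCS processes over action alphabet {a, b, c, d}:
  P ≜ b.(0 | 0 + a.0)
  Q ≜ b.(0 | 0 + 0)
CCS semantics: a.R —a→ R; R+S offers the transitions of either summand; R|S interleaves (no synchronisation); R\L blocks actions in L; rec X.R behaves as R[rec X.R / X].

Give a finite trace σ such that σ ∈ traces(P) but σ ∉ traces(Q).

ba

LTS(P): 3 reachable states
  p0 = b.(0 | 0 + a.0) :: ··b··> p1
  p1 = 0 | 0 + a.0 :: ··a··> p2
  p2 = 0 :: ·
LTS(Q): 2 reachable states
  q0 = b.(0 | 0 + 0) :: ··b··> q1
  q1 = 0 | 0 + 0 :: ·
Executing ba from P (initial set {p0}):
  after b @ step 1: {p1}
  after a @ step 2: {p2}
  — P admits the full trace.
Executing ba from Q (initial set {q0}):
  after b @ step 1: {q1}
  after a @ step 2: ∅ (Q stuck)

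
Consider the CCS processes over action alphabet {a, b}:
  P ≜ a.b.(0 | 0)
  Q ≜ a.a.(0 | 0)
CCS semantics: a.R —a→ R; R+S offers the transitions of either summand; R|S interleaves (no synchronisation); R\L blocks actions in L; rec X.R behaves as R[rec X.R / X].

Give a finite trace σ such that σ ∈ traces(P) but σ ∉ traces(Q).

ab

P's transition system — 3 states:
  u0 = a.b.(0 | 0) has moves --a--▸ u1
  u1 = b.(0 | 0) has moves --b--▸ u2
  u2 = 0 | 0 has moves ·
Q's transition system — 3 states:
  v0 = a.a.(0 | 0) has moves --a--▸ v1
  v1 = a.(0 | 0) has moves --a--▸ v2
  v2 = 0 | 0 has moves ·
Executing ab from P (initial set {u0}):
  [1] a ⇒ {u1}
  [2] b ⇒ {u2}
  ✓ P
Executing ab from Q (initial set {v0}):
  [1] a ⇒ {v1}
  [2] b ⇒ ∅  — Q cannot continue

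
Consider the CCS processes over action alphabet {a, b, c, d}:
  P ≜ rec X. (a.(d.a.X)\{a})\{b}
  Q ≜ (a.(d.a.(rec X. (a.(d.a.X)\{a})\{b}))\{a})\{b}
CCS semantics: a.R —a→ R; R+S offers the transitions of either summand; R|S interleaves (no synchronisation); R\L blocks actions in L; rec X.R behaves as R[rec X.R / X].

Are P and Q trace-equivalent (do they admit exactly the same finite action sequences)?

LTS(P): 3 reachable states
  s0 = rec X. (a.(d.a.X)\{a})\{b} | -a-> s1
  s1 = (d.a.(rec X. (a.(d.a.X)\{a})\{b}))\{a}\{b} | -d-> s2
  s2 = (a.(rec X. (a.(d.a.X)\{a})\{b}))\{a}\{b} | stopped
LTS(Q): 3 reachable states
  t0 = (a.(d.a.(rec X. (a.(d.a.X)\{a})\{b}))\{a})\{b} | -a-> t1
  t1 = (d.a.(rec X. (a.(d.a.X)\{a})\{b}))\{a}\{b} | -d-> t2
  t2 = (a.(rec X. (a.(d.a.X)\{a})\{b}))\{a}\{b} | stopped
Coarsest stable partition (strong bisimilarity classes):
  B0 = {s0, t0}
  B1 = {s1, t1}
  B2 = {s2, t2}
s0 ∈ B0, t0 ∈ B0 → same block
Bisimilar ⇒ trace-equivalent.

YES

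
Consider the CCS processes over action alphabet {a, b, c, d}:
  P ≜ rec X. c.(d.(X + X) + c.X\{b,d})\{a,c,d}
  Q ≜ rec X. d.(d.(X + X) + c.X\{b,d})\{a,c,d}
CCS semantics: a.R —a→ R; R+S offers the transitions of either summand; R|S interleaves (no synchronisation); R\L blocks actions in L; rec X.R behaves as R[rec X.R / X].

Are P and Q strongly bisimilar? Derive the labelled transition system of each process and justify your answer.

Reachable graph of P (2 states):
  p0 = rec X. c.(d.(X + X) + c.X\{b,d})\{a,c,d} :: —c→ p1
  p1 = (d.((rec X. c.(d.(X + X) + c.X\{b,d})\{a,c,d}) + (rec X. c.(d.(X + X) + c.X\{b,d})\{a,c,d})) + c.(rec X. c.(d.(X + X) + c.X\{b,d})\{a,c,d})\{b,d})\{a,c,d} :: deadlocked
Reachable graph of Q (2 states):
  q0 = rec X. d.(d.(X + X) + c.X\{b,d})\{a,c,d} :: —d→ q1
  q1 = (d.((rec X. d.(d.(X + X) + c.X\{b,d})\{a,c,d}) + (rec X. d.(d.(X + X) + c.X\{b,d})\{a,c,d})) + c.(rec X. d.(d.(X + X) + c.X\{b,d})\{a,c,d})\{b,d})\{a,c,d} :: deadlocked
Partition-refinement fixed point:
  B0 = {p0}
  B1 = {p1, q1}
  B2 = {q0}
p0 ∈ B0, q0 ∈ B2 → different blocks

NO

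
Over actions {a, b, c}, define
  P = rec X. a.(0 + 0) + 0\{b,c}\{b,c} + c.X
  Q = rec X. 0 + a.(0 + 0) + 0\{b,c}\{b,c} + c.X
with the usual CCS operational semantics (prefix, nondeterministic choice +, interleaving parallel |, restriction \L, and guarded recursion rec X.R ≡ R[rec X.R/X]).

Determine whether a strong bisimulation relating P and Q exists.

P's transition system — 2 states:
  s0 = rec X. a.(0 + 0) + 0\{b,c}\{b,c} + c.X has moves —a→ s1, —c→ s0
  s1 = 0 + 0 has moves stopped
Q's transition system — 2 states:
  t0 = rec X. 0 + a.(0 + 0) + 0\{b,c}\{b,c} + c.X has moves —a→ t1, —c→ t0
  t1 = 0 + 0 has moves stopped
Partition-refinement fixed point:
  B0 = {s0, t0}
  B1 = {s1, t1}
s0 ∈ B0, t0 ∈ B0 → same block

P ~ Q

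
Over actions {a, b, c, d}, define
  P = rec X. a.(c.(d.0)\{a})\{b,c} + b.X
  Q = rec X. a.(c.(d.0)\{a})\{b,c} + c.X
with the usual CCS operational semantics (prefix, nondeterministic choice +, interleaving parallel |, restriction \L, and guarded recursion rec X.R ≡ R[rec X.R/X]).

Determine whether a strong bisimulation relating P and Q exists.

LTS(P): 2 reachable states
  m0 = rec X. a.(c.(d.0)\{a})\{b,c} + b.X :: —a→ m1, —b→ m0
  m1 = (c.(d.0)\{a})\{b,c} :: ·
LTS(Q): 2 reachable states
  n0 = rec X. a.(c.(d.0)\{a})\{b,c} + c.X :: —a→ n1, —c→ n0
  n1 = (c.(d.0)\{a})\{b,c} :: ·
Bisimilarity quotient blocks:
  B0 = {m0}
  B1 = {m1, n1}
  B2 = {n0}
m0 ∈ B0, n0 ∈ B2 → different blocks

NO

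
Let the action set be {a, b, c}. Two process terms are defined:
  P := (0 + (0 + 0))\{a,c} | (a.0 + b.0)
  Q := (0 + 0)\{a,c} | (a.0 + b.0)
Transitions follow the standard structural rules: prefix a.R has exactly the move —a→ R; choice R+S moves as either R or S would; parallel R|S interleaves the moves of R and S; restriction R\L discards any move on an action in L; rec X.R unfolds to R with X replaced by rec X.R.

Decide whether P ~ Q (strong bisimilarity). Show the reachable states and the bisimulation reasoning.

Reachable graph of P (2 states):
  p0 = (0 + (0 + 0))\{a,c} | (a.0 + b.0) | =a=> p1, =b=> p1
  p1 = (0 + (0 + 0))\{a,c} | 0 | deadlocked
Reachable graph of Q (2 states):
  q0 = (0 + 0)\{a,c} | (a.0 + b.0) | =a=> q1, =b=> q1
  q1 = (0 + 0)\{a,c} | 0 | deadlocked
Partition-refinement fixed point:
  B0 = {p0, q0}
  B1 = {p1, q1}
p0 ∈ B0, q0 ∈ B0 → same block

bisimilar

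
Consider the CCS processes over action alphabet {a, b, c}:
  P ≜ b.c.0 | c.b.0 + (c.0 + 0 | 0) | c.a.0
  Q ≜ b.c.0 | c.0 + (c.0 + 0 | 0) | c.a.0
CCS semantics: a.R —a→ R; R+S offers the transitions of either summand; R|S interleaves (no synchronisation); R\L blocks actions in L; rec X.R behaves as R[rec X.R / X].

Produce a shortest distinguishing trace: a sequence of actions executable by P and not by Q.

bcb

P's transition system — 13 states:
  m0 = b.c.0 | c.b.0 + (c.0 + 0 | 0) | c.a.0 :: =b=> m1, =c=> m2, =c=> m3, =c=> m4
  m1 = c.0 | c.b.0 :: =c=> m5, =c=> m6
  m2 = (c.0 + 0 | 0) | a.0 :: =a=> m7, =c=> m8
  m3 = 0 | c.a.0 :: =c=> m8
  m4 = b.c.0 | b.0 :: =b=> m6, =b=> m9
  m5 = 0 | c.b.0 :: =c=> m10
  m6 = c.0 | b.0 :: =b=> m11, =c=> m10
  m7 = (c.0 + 0 | 0) | 0 :: =c=> m12
  m8 = 0 | a.0 :: =a=> m12
  m9 = b.c.0 | 0 :: =b=> m11
  m10 = 0 | b.0 :: =b=> m12
  m11 = c.0 | 0 :: =c=> m12
  m12 = 0 | 0 :: ∅
Q's transition system — 10 states:
  n0 = b.c.0 | c.0 + (c.0 + 0 | 0) | c.a.0 :: =b=> n1, =c=> n2, =c=> n3, =c=> n4
  n1 = c.0 | c.0 :: =c=> n5, =c=> n6
  n2 = (c.0 + 0 | 0) | a.0 :: =a=> n7, =c=> n8
  n3 = 0 | c.a.0 :: =c=> n8
  n4 = b.c.0 | 0 :: =b=> n6
  n5 = 0 | c.0 :: =c=> n9
  n6 = c.0 | 0 :: =c=> n9
  n7 = (c.0 + 0 | 0) | 0 :: =c=> n9
  n8 = 0 | a.0 :: =a=> n9
  n9 = 0 | 0 :: ∅
Executing bcb from P (initial set {m0}):
  after b @ step 1: {m1}
  after c @ step 2: {m5, m6}
  after b @ step 3: {m11}
  P completes σ.
Executing bcb from Q (initial set {n0}):
  after b @ step 1: {n1}
  after c @ step 2: {n5, n6}
  after b @ step 3: no successor for Q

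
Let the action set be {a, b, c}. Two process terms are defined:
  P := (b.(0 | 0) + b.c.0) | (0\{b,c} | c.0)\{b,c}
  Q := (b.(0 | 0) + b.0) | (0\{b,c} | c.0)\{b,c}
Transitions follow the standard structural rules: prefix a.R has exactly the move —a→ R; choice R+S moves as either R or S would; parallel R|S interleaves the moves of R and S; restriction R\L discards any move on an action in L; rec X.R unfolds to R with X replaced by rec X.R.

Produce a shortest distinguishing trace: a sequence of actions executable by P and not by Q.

bc

P's transition system — 4 states:
  m0 = (b.(0 | 0) + b.c.0) | (0\{b,c} | c.0)\{b,c} has moves --b--▸ m1, --b--▸ m2
  m1 = 0 | 0 | (0\{b,c} | c.0)\{b,c} has moves ∅
  m2 = c.0 | (0\{b,c} | c.0)\{b,c} has moves --c--▸ m3
  m3 = 0 | (0\{b,c} | c.0)\{b,c} has moves ∅
Q's transition system — 3 states:
  n0 = (b.(0 | 0) + b.0) | (0\{b,c} | c.0)\{b,c} has moves --b--▸ n1, --b--▸ n2
  n1 = 0 | (0\{b,c} | c.0)\{b,c} has moves ∅
  n2 = 0 | 0 | (0\{b,c} | c.0)\{b,c} has moves ∅
Run σ = ⟨bc⟩ on P: start {m0}
  step 1 (b): {m1, m2}
  step 2 (c): {m3}
  — P admits the full trace.
Run σ = ⟨bc⟩ on Q: start {n0}
  step 1 (b): {n1, n2}
  step 2 (c): ∅  — Q cannot continue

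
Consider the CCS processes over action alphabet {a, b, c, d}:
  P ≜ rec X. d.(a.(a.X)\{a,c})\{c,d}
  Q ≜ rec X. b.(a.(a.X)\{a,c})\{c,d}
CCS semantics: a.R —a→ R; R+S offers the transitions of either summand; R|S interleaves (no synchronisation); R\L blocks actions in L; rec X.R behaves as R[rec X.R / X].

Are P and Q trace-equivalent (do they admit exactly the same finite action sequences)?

P's transition system — 3 states:
  p0 = rec X. d.(a.(a.X)\{a,c})\{c,d} → --d--▸ p1
  p1 = (a.(a.(rec X. d.(a.(a.X)\{a,c})\{c,d}))\{a,c})\{c,d} → --a--▸ p2
  p2 = (a.(rec X. d.(a.(a.X)\{a,c})\{c,d}))\{a,c}\{c,d} → deadlocked
Q's transition system — 3 states:
  q0 = rec X. b.(a.(a.X)\{a,c})\{c,d} → --b--▸ q1
  q1 = (a.(a.(rec X. b.(a.(a.X)\{a,c})\{c,d}))\{a,c})\{c,d} → --a--▸ q2
  q2 = (a.(rec X. b.(a.(a.X)\{a,c})\{c,d}))\{a,c}\{c,d} → deadlocked
Run σ = ⟨d⟩ on P: start {p0}
  step 1 (d): {p1}
  P completes σ.
Run σ = ⟨d⟩ on Q: start {q0}
  step 1 (d): ∅ (Q stuck)

trace-distinct — witness ⟨d⟩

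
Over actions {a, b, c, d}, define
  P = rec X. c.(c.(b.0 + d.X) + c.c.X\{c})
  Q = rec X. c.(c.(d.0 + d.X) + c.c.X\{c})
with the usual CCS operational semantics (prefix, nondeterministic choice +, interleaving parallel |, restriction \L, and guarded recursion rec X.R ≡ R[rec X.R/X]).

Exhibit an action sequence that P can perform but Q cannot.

ccb

P's transition system — 6 states:
  u0 = rec X. c.(c.(b.0 + d.X) + c.c.X\{c}) has moves =c=> u1
  u1 = c.(b.0 + d.(rec X. c.(c.(b.0 + d.X) + c.c.X\{c}))) + c.c.(rec X. c.(c.(b.0 + d.X) + c.c.X\{c}))\{c} has moves =c=> u2, =c=> u3
  u2 = b.0 + d.(rec X. c.(c.(b.0 + d.X) + c.c.X\{c})) has moves =b=> u4, =d=> u0
  u3 = c.(rec X. c.(c.(b.0 + d.X) + c.c.X\{c}))\{c} has moves =c=> u5
  u4 = 0 has moves deadlocked
  u5 = (rec X. c.(c.(b.0 + d.X) + c.c.X\{c}))\{c} has moves deadlocked
Q's transition system — 6 states:
  v0 = rec X. c.(c.(d.0 + d.X) + c.c.X\{c}) has moves =c=> v1
  v1 = c.(d.0 + d.(rec X. c.(c.(d.0 + d.X) + c.c.X\{c}))) + c.c.(rec X. c.(c.(d.0 + d.X) + c.c.X\{c}))\{c} has moves =c=> v2, =c=> v3
  v2 = c.(rec X. c.(c.(d.0 + d.X) + c.c.X\{c}))\{c} has moves =c=> v4
  v3 = d.0 + d.(rec X. c.(c.(d.0 + d.X) + c.c.X\{c})) has moves =d=> v0, =d=> v5
  v4 = (rec X. c.(c.(d.0 + d.X) + c.c.X\{c}))\{c} has moves deadlocked
  v5 = 0 has moves deadlocked
Run σ = ⟨ccb⟩ on P: start {u0}
  after c @ step 1: {u1}
  after c @ step 2: {u2, u3}
  after b @ step 3: {u4}
  ✓ P
Run σ = ⟨ccb⟩ on Q: start {v0}
  after c @ step 1: {v1}
  after c @ step 2: {v2, v3}
  after b @ step 3: no successor for Q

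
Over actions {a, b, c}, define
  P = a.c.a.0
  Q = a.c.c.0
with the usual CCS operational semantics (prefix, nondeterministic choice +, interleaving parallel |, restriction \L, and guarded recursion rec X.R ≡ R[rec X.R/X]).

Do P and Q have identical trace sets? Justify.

LTS(P): 4 reachable states
  m0 = a.c.a.0 has moves =a=> m1
  m1 = c.a.0 has moves =c=> m2
  m2 = a.0 has moves =a=> m3
  m3 = 0 has moves (no moves)
LTS(Q): 4 reachable states
  n0 = a.c.c.0 has moves =a=> n1
  n1 = c.c.0 has moves =c=> n2
  n2 = c.0 has moves =c=> n3
  n3 = 0 has moves (no moves)
Executing aca from P (initial set {m0}):
  after a @ step 1: {m1}
  after c @ step 2: {m2}
  after a @ step 3: {m3}
  ✓ P
Executing aca from Q (initial set {n0}):
  after a @ step 1: {n1}
  after c @ step 2: {n2}
  after a @ step 3: no successor for Q

NO — witness ⟨aca⟩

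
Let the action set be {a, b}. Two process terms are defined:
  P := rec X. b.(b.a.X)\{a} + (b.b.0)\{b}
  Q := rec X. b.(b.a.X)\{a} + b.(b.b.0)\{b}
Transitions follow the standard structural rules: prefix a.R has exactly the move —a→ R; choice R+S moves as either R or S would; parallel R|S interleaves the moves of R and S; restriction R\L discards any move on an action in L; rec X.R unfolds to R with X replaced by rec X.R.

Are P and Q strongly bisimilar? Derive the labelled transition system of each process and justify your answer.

P's transition system — 3 states:
  m0 = rec X. b.(b.a.X)\{a} + (b.b.0)\{b} has moves =b=> m1
  m1 = (b.a.(rec X. b.(b.a.X)\{a} + (b.b.0)\{b}))\{a} has moves =b=> m2
  m2 = (a.(rec X. b.(b.a.X)\{a} + (b.b.0)\{b}))\{a} has moves stopped
Q's transition system — 4 states:
  n0 = rec X. b.(b.a.X)\{a} + b.(b.b.0)\{b} has moves =b=> n1, =b=> n2
  n1 = (b.a.(rec X. b.(b.a.X)\{a} + b.(b.b.0)\{b}))\{a} has moves =b=> n3
  n2 = (b.b.0)\{b} has moves stopped
  n3 = (a.(rec X. b.(b.a.X)\{a} + b.(b.b.0)\{b}))\{a} has moves stopped
Coarsest stable partition (strong bisimilarity classes):
  B0 = {m0}
  B1 = {m1, n1}
  B2 = {m2, n2, n3}
  B3 = {n0}
m0 ∈ B0, n0 ∈ B3 → different blocks

not bisimilar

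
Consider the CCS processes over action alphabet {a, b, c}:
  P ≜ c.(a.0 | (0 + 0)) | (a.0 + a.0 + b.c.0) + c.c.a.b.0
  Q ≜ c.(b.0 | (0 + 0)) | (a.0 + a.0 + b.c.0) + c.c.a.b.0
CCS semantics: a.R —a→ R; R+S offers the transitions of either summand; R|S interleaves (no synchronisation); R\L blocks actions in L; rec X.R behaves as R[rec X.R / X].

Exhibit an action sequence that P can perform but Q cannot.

Reachable graph of P (13 states):
  u0 = c.(a.0 | (0 + 0)) | (a.0 + a.0 + b.c.0) + c.c.a.b.0 ⊢ --a--▸ u1, --b--▸ u2, --c--▸ u3, --c--▸ u4
  u1 = c.(a.0 | (0 + 0)) | 0 ⊢ --c--▸ u5
  u2 = c.(a.0 | (0 + 0)) | c.0 ⊢ --c--▸ u1, --c--▸ u6
  u3 = a.0 | (0 + 0) | (a.0 + a.0 + b.c.0) ⊢ --a--▸ u5, --a--▸ u7, --b--▸ u6
  u4 = c.a.b.0 ⊢ --c--▸ u8
  u5 = a.0 | (0 + 0) | 0 ⊢ --a--▸ u9
  u6 = a.0 | (0 + 0) | c.0 ⊢ --a--▸ u10, --c--▸ u5
  u7 = 0 | (0 + 0) | (a.0 + a.0 + b.c.0) ⊢ --a--▸ u9, --b--▸ u10
  u8 = a.b.0 ⊢ --a--▸ u11
  u9 = 0 | (0 + 0) | 0 ⊢ deadlocked
  u10 = 0 | (0 + 0) | c.0 ⊢ --c--▸ u9
  u11 = b.0 ⊢ --b--▸ u12
  u12 = 0 ⊢ deadlocked
Reachable graph of Q (13 states):
  v0 = c.(b.0 | (0 + 0)) | (a.0 + a.0 + b.c.0) + c.c.a.b.0 ⊢ --a--▸ v1, --b--▸ v2, --c--▸ v3, --c--▸ v4
  v1 = c.(b.0 | (0 + 0)) | 0 ⊢ --c--▸ v5
  v2 = c.(b.0 | (0 + 0)) | c.0 ⊢ --c--▸ v1, --c--▸ v6
  v3 = b.0 | (0 + 0) | (a.0 + a.0 + b.c.0) ⊢ --a--▸ v5, --b--▸ v6, --b--▸ v7
  v4 = c.a.b.0 ⊢ --c--▸ v8
  v5 = b.0 | (0 + 0) | 0 ⊢ --b--▸ v9
  v6 = b.0 | (0 + 0) | c.0 ⊢ --b--▸ v10, --c--▸ v5
  v7 = 0 | (0 + 0) | (a.0 + a.0 + b.c.0) ⊢ --a--▸ v9, --b--▸ v10
  v8 = a.b.0 ⊢ --a--▸ v11
  v9 = 0 | (0 + 0) | 0 ⊢ deadlocked
  v10 = 0 | (0 + 0) | c.0 ⊢ --c--▸ v9
  v11 = b.0 ⊢ --b--▸ v12
  v12 = 0 ⊢ deadlocked
Run σ = ⟨aca⟩ on P: start {u0}
  after a @ step 1: {u1}
  after c @ step 2: {u5}
  after a @ step 3: {u9}
  — P admits the full trace.
Run σ = ⟨aca⟩ on Q: start {v0}
  after a @ step 1: {v1}
  after c @ step 2: {v5}
  after a @ step 3: ∅ (Q stuck)

aca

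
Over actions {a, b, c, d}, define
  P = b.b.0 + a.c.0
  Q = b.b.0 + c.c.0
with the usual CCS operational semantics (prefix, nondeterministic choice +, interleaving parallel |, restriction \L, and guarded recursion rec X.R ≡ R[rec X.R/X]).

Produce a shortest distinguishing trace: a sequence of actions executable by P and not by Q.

a

Reachable graph of P (4 states):
  u0 = b.b.0 + a.c.0 :: --a--▸ u1, --b--▸ u2
  u1 = c.0 :: --c--▸ u3
  u2 = b.0 :: --b--▸ u3
  u3 = 0 :: ·
Reachable graph of Q (4 states):
  v0 = b.b.0 + c.c.0 :: --b--▸ v1, --c--▸ v2
  v1 = b.0 :: --b--▸ v3
  v2 = c.0 :: --c--▸ v3
  v3 = 0 :: ·
Executing a from P (initial set {u0}):
  step 1 (a): {u1}
  P completes σ.
Executing a from Q (initial set {v0}):
  step 1 (a): ∅  — Q cannot continue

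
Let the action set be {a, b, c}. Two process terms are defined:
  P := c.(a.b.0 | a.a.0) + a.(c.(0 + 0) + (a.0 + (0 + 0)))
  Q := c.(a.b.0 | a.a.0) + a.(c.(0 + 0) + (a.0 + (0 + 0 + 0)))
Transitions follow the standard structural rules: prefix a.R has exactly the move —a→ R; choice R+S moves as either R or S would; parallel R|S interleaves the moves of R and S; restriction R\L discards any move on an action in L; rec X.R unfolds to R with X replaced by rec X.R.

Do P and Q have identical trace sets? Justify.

LTS(P): 13 reachable states
  u0 = c.(a.b.0 | a.a.0) + a.(c.(0 + 0) + (a.0 + (0 + 0))) has moves ··a··> u1, ··c··> u2
  u1 = c.(0 + 0) + (a.0 + (0 + 0)) has moves ··a··> u3, ··c··> u4
  u2 = a.b.0 | a.a.0 has moves ··a··> u5, ··a··> u6
  u3 = 0 has moves deadlocked
  u4 = 0 + 0 has moves deadlocked
  u5 = a.b.0 | a.0 has moves ··a··> u7, ··a··> u8
  u6 = b.0 | a.a.0 has moves ··a··> u8, ··b··> u9
  u7 = a.b.0 | 0 has moves ··a··> u10
  u8 = b.0 | a.0 has moves ··a··> u10, ··b··> u11
  u9 = 0 | a.a.0 has moves ··a··> u11
  u10 = b.0 | 0 has moves ··b··> u12
  u11 = 0 | a.0 has moves ··a··> u12
  u12 = 0 | 0 has moves deadlocked
LTS(Q): 13 reachable states
  v0 = c.(a.b.0 | a.a.0) + a.(c.(0 + 0) + (a.0 + (0 + 0 + 0))) has moves ··a··> v1, ··c··> v2
  v1 = c.(0 + 0) + (a.0 + (0 + 0 + 0)) has moves ··a··> v3, ··c··> v4
  v2 = a.b.0 | a.a.0 has moves ··a··> v5, ··a··> v6
  v3 = 0 has moves deadlocked
  v4 = 0 + 0 has moves deadlocked
  v5 = a.b.0 | a.0 has moves ··a··> v7, ··a··> v8
  v6 = b.0 | a.a.0 has moves ··a··> v8, ··b··> v9
  v7 = a.b.0 | 0 has moves ··a··> v10
  v8 = b.0 | a.0 has moves ··a··> v10, ··b··> v11
  v9 = 0 | a.a.0 has moves ··a··> v11
  v10 = b.0 | 0 has moves ··b··> v12
  v11 = 0 | a.0 has moves ··a··> v12
  v12 = 0 | 0 has moves deadlocked
Partition-refinement fixed point:
  B0 = {u0, v0}
  B1 = {u1, v1}
  B2 = {u12, u3, u4, v12, v3, v4}
  B3 = {u2, v2}
  B4 = {u6, v6}
  B5 = {u8, v8}
  B6 = {u11, v11}
  B7 = {u10, v10}
  B8 = {u9, v9}
  B9 = {u5, v5}
  B10 = {u7, v7}
u0 ∈ B0, v0 ∈ B0 → same block
Bisimilar ⇒ trace-equivalent.

traces(P) = traces(Q)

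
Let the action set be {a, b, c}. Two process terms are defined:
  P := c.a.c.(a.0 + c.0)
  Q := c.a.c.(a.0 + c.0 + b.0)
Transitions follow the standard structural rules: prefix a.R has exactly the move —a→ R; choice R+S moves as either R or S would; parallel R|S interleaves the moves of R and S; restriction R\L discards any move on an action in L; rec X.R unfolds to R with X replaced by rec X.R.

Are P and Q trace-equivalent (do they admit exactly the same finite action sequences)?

NO — witness ⟨cacb⟩

P's transition system — 5 states:
  p0 = c.a.c.(a.0 + c.0) has moves -c-> p1
  p1 = a.c.(a.0 + c.0) has moves -a-> p2
  p2 = c.(a.0 + c.0) has moves -c-> p3
  p3 = a.0 + c.0 has moves -a-> p4, -c-> p4
  p4 = 0 has moves ∅
Q's transition system — 5 states:
  q0 = c.a.c.(a.0 + c.0 + b.0) has moves -c-> q1
  q1 = a.c.(a.0 + c.0 + b.0) has moves -a-> q2
  q2 = c.(a.0 + c.0 + b.0) has moves -c-> q3
  q3 = a.0 + c.0 + b.0 has moves -a-> q4, -b-> q4, -c-> q4
  q4 = 0 has moves ∅
Run σ = ⟨cacb⟩ on Q: start {q0}
  [1] c ⇒ {q1}
  [2] a ⇒ {q2}
  [3] c ⇒ {q3}
  [4] b ⇒ {q4}
  Q completes σ.
Run σ = ⟨cacb⟩ on P: start {p0}
  [1] c ⇒ {p1}
  [2] a ⇒ {p2}
  [3] c ⇒ {p3}
  [4] b ⇒ ∅  — P cannot continue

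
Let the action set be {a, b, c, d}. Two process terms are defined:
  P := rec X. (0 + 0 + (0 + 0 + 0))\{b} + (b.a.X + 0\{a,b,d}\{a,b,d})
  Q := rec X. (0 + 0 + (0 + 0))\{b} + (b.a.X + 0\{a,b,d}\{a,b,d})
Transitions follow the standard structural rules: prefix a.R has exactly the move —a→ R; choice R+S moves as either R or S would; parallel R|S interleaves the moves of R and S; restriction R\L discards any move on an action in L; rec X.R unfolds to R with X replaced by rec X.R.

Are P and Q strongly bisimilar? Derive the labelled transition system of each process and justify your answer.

P ~ Q

LTS(P): 2 reachable states
  s0 = rec X. (0 + 0 + (0 + 0 + 0))\{b} + (b.a.X + 0\{a,b,d}\{a,b,d}) :: =b=> s1
  s1 = a.(rec X. (0 + 0 + (0 + 0 + 0))\{b} + (b.a.X + 0\{a,b,d}\{a,b,d})) :: =a=> s0
LTS(Q): 2 reachable states
  t0 = rec X. (0 + 0 + (0 + 0))\{b} + (b.a.X + 0\{a,b,d}\{a,b,d}) :: =b=> t1
  t1 = a.(rec X. (0 + 0 + (0 + 0))\{b} + (b.a.X + 0\{a,b,d}\{a,b,d})) :: =a=> t0
Partition-refinement fixed point:
  B0 = {s0, t0}
  B1 = {s1, t1}
s0 ∈ B0, t0 ∈ B0 → same block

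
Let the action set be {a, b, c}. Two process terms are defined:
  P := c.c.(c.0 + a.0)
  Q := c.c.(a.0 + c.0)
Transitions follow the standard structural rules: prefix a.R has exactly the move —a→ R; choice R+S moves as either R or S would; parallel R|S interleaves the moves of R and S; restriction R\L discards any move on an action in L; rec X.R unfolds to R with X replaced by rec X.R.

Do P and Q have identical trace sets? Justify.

traces(P) = traces(Q)

P's transition system — 4 states:
  m0 = c.c.(c.0 + a.0) → ··c··> m1
  m1 = c.(c.0 + a.0) → ··c··> m2
  m2 = c.0 + a.0 → ··a··> m3, ··c··> m3
  m3 = 0 → ∅
Q's transition system — 4 states:
  n0 = c.c.(a.0 + c.0) → ··c··> n1
  n1 = c.(a.0 + c.0) → ··c··> n2
  n2 = a.0 + c.0 → ··a··> n3, ··c··> n3
  n3 = 0 → ∅
Coarsest stable partition (strong bisimilarity classes):
  B0 = {m0, n0}
  B1 = {m1, n1}
  B2 = {m2, n2}
  B3 = {m3, n3}
m0 ∈ B0, n0 ∈ B0 → same block
Bisimilar ⇒ trace-equivalent.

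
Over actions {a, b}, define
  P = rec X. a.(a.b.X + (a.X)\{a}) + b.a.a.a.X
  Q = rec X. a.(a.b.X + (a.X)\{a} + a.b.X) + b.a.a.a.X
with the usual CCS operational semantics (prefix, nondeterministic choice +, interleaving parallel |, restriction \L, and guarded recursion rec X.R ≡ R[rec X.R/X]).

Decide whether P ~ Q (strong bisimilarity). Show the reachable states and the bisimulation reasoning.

Reachable graph of P (6 states):
  p0 = rec X. a.(a.b.X + (a.X)\{a}) + b.a.a.a.X | ··a··> p1, ··b··> p2
  p1 = a.b.(rec X. a.(a.b.X + (a.X)\{a}) + b.a.a.a.X) + (a.(rec X. a.(a.b.X + (a.X)\{a}) + b.a.a.a.X))\{a} | ··a··> p3
  p2 = a.a.a.(rec X. a.(a.b.X + (a.X)\{a}) + b.a.a.a.X) | ··a··> p4
  p3 = b.(rec X. a.(a.b.X + (a.X)\{a}) + b.a.a.a.X) | ··b··> p0
  p4 = a.a.(rec X. a.(a.b.X + (a.X)\{a}) + b.a.a.a.X) | ··a··> p5
  p5 = a.(rec X. a.(a.b.X + (a.X)\{a}) + b.a.a.a.X) | ··a··> p0
Reachable graph of Q (6 states):
  q0 = rec X. a.(a.b.X + (a.X)\{a} + a.b.X) + b.a.a.a.X | ··a··> q1, ··b··> q2
  q1 = a.b.(rec X. a.(a.b.X + (a.X)\{a} + a.b.X) + b.a.a.a.X) + (a.(rec X. a.(a.b.X + (a.X)\{a} + a.b.X) + b.a.a.a.X))\{a} + a.b.(rec X. a.(a.b.X + (a.X)\{a} + a.b.X) + b.a.a.a.X) | ··a··> q3
  q2 = a.a.a.(rec X. a.(a.b.X + (a.X)\{a} + a.b.X) + b.a.a.a.X) | ··a··> q4
  q3 = b.(rec X. a.(a.b.X + (a.X)\{a} + a.b.X) + b.a.a.a.X) | ··b··> q0
  q4 = a.a.(rec X. a.(a.b.X + (a.X)\{a} + a.b.X) + b.a.a.a.X) | ··a··> q5
  q5 = a.(rec X. a.(a.b.X + (a.X)\{a} + a.b.X) + b.a.a.a.X) | ··a··> q0
Bisimilarity quotient blocks:
  B0 = {p0, q0}
  B1 = {p1, q1}
  B2 = {p3, q3}
  B3 = {p2, q2}
  B4 = {p4, q4}
  B5 = {p5, q5}
p0 ∈ B0, q0 ∈ B0 → same block

P ~ Q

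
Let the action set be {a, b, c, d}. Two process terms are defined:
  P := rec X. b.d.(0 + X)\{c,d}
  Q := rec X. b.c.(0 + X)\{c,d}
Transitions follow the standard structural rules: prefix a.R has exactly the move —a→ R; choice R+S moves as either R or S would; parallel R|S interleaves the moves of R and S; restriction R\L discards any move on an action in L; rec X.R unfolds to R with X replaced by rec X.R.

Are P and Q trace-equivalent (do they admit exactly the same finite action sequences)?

P's transition system — 4 states:
  p0 = rec X. b.d.(0 + X)\{c,d} | --b--▸ p1
  p1 = d.(0 + (rec X. b.d.(0 + X)\{c,d}))\{c,d} | --d--▸ p2
  p2 = (0 + (rec X. b.d.(0 + X)\{c,d}))\{c,d} | --b--▸ p3
  p3 = (d.(0 + (rec X. b.d.(0 + X)\{c,d}))\{c,d})\{c,d} | ∅
Q's transition system — 4 states:
  q0 = rec X. b.c.(0 + X)\{c,d} | --b--▸ q1
  q1 = c.(0 + (rec X. b.c.(0 + X)\{c,d}))\{c,d} | --c--▸ q2
  q2 = (0 + (rec X. b.c.(0 + X)\{c,d}))\{c,d} | --b--▸ q3
  q3 = (c.(0 + (rec X. b.c.(0 + X)\{c,d}))\{c,d})\{c,d} | ∅
Executing bd from P (initial set {p0}):
  after b @ step 1: {p1}
  after d @ step 2: {p2}
  — P admits the full trace.
Executing bd from Q (initial set {q0}):
  after b @ step 1: {q1}
  after d @ step 2: ∅  — Q cannot continue

trace-distinct — witness ⟨bd⟩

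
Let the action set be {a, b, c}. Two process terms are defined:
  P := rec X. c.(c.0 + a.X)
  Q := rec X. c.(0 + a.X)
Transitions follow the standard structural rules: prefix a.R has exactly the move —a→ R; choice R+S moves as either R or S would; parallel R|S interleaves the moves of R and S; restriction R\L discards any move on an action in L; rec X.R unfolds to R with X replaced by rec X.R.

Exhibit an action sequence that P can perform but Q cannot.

P's transition system — 3 states:
  u0 = rec X. c.(c.0 + a.X) | -c-> u1
  u1 = c.0 + a.(rec X. c.(c.0 + a.X)) | -a-> u0, -c-> u2
  u2 = 0 | (no moves)
Q's transition system — 2 states:
  v0 = rec X. c.(0 + a.X) | -c-> v1
  v1 = 0 + a.(rec X. c.(0 + a.X)) | -a-> v0
Run σ = ⟨cc⟩ on P: start {u0}
  after c @ step 1: {u1}
  after c @ step 2: {u2}
  — P admits the full trace.
Run σ = ⟨cc⟩ on Q: start {v0}
  after c @ step 1: {v1}
  after c @ step 2: no successor for Q

cc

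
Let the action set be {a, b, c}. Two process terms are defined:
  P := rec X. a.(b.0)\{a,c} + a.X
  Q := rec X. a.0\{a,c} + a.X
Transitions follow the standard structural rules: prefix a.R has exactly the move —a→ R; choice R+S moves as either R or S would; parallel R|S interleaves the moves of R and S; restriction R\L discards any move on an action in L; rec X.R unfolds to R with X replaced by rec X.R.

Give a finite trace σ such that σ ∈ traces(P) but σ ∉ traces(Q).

LTS(P): 3 reachable states
  m0 = rec X. a.(b.0)\{a,c} + a.X :: ··a··> m0, ··a··> m1
  m1 = (b.0)\{a,c} :: ··b··> m2
  m2 = 0\{a,c} :: stopped
LTS(Q): 2 reachable states
  n0 = rec X. a.0\{a,c} + a.X :: ··a··> n0, ··a··> n1
  n1 = 0\{a,c} :: stopped
Run σ = ⟨ab⟩ on P: start {m0}
  after a @ step 1: {m0, m1}
  after b @ step 2: {m2}
  — P admits the full trace.
Run σ = ⟨ab⟩ on Q: start {n0}
  after a @ step 1: {n0, n1}
  after b @ step 2: ∅ (Q stuck)

ab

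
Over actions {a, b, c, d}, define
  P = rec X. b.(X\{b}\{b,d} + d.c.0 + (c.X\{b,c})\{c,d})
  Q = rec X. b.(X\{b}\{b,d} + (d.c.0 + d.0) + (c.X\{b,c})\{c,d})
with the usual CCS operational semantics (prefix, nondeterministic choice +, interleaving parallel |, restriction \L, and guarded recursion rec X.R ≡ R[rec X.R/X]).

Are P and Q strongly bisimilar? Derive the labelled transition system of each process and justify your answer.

P's transition system — 4 states:
  s0 = rec X. b.(X\{b}\{b,d} + d.c.0 + (c.X\{b,c})\{c,d}) :: --b--▸ s1
  s1 = (rec X. b.(X\{b}\{b,d} + d.c.0 + (c.X\{b,c})\{c,d}))\{b}\{b,d} + d.c.0 + (c.(rec X. b.(X\{b}\{b,d} + d.c.0 + (c.X\{b,c})\{c,d}))\{b,c})\{c,d} :: --d--▸ s2
  s2 = c.0 :: --c--▸ s3
  s3 = 0 :: ∅
Q's transition system — 4 states:
  t0 = rec X. b.(X\{b}\{b,d} + (d.c.0 + d.0) + (c.X\{b,c})\{c,d}) :: --b--▸ t1
  t1 = (rec X. b.(X\{b}\{b,d} + (d.c.0 + d.0) + (c.X\{b,c})\{c,d}))\{b}\{b,d} + (d.c.0 + d.0) + (c.(rec X. b.(X\{b}\{b,d} + (d.c.0 + d.0) + (c.X\{b,c})\{c,d}))\{b,c})\{c,d} :: --d--▸ t2, --d--▸ t3
  t2 = 0 :: ∅
  t3 = c.0 :: --c--▸ t2
Coarsest stable partition (strong bisimilarity classes):
  B0 = {s0}
  B1 = {s1}
  B2 = {s2, t3}
  B3 = {s3, t2}
  B4 = {t0}
  B5 = {t1}
s0 ∈ B0, t0 ∈ B4 → different blocks

NO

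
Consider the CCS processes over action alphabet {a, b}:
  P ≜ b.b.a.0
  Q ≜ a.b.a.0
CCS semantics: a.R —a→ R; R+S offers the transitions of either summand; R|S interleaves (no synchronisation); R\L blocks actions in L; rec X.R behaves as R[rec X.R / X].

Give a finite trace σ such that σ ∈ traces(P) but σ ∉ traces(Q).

P's transition system — 4 states:
  p0 = b.b.a.0 → =b=> p1
  p1 = b.a.0 → =b=> p2
  p2 = a.0 → =a=> p3
  p3 = 0 → ·
Q's transition system — 4 states:
  q0 = a.b.a.0 → =a=> q1
  q1 = b.a.0 → =b=> q2
  q2 = a.0 → =a=> q3
  q3 = 0 → ·
Trace ⟨b⟩ through P, begin at {p0}:
  [1] b ⇒ {p1}
  P completes σ.
Trace ⟨b⟩ through Q, begin at {q0}:
  [1] b ⇒ no successor for Q

b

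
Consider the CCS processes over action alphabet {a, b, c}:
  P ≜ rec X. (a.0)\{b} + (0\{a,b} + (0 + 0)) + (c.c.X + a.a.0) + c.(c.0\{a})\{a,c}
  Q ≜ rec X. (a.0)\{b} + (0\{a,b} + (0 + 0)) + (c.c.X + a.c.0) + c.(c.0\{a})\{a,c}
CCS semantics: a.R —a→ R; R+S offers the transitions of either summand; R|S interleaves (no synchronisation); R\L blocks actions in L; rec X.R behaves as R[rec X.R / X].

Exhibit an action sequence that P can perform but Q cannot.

P's transition system — 6 states:
  m0 = rec X. (a.0)\{b} + (0\{a,b} + (0 + 0)) + (c.c.X + a.a.0) + c.(c.0\{a})\{a,c} → -a-> m1, -a-> m2, -c-> m3, -c-> m4
  m1 = 0\{b} → stopped
  m2 = a.0 → -a-> m5
  m3 = (c.0\{a})\{a,c} → stopped
  m4 = c.(rec X. (a.0)\{b} + (0\{a,b} + (0 + 0)) + (c.c.X + a.a.0) + c.(c.0\{a})\{a,c}) → -c-> m0
  m5 = 0 → stopped
Q's transition system — 6 states:
  n0 = rec X. (a.0)\{b} + (0\{a,b} + (0 + 0)) + (c.c.X + a.c.0) + c.(c.0\{a})\{a,c} → -a-> n1, -a-> n2, -c-> n3, -c-> n4
  n1 = 0\{b} → stopped
  n2 = c.0 → -c-> n5
  n3 = (c.0\{a})\{a,c} → stopped
  n4 = c.(rec X. (a.0)\{b} + (0\{a,b} + (0 + 0)) + (c.c.X + a.c.0) + c.(c.0\{a})\{a,c}) → -c-> n0
  n5 = 0 → stopped
Run σ = ⟨aa⟩ on P: start {m0}
  [1] a ⇒ {m1, m2}
  [2] a ⇒ {m5}
  P completes σ.
Run σ = ⟨aa⟩ on Q: start {n0}
  [1] a ⇒ {n1, n2}
  [2] a ⇒ no successor for Q

aa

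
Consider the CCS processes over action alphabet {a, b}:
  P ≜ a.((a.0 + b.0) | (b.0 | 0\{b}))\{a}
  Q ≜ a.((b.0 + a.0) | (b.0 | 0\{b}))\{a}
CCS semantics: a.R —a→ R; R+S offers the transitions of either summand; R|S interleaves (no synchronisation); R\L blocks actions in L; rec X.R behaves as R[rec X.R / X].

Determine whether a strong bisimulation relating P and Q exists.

Reachable graph of P (5 states):
  u0 = a.((a.0 + b.0) | (b.0 | 0\{b}))\{a} :: ··a··> u1
  u1 = ((a.0 + b.0) | (b.0 | 0\{b}))\{a} :: ··b··> u2, ··b··> u3
  u2 = ((a.0 + b.0) | (0 | 0\{b}))\{a} :: ··b··> u4
  u3 = (0 | (b.0 | 0\{b}))\{a} :: ··b··> u4
  u4 = (0 | (0 | 0\{b}))\{a} :: stopped
Reachable graph of Q (5 states):
  v0 = a.((b.0 + a.0) | (b.0 | 0\{b}))\{a} :: ··a··> v1
  v1 = ((b.0 + a.0) | (b.0 | 0\{b}))\{a} :: ··b··> v2, ··b··> v3
  v2 = ((b.0 + a.0) | (0 | 0\{b}))\{a} :: ··b··> v4
  v3 = (0 | (b.0 | 0\{b}))\{a} :: ··b··> v4
  v4 = (0 | (0 | 0\{b}))\{a} :: stopped
Partition-refinement fixed point:
  B0 = {u0, v0}
  B1 = {u1, v1}
  B2 = {u2, u3, v2, v3}
  B3 = {u4, v4}
u0 ∈ B0, v0 ∈ B0 → same block

P ~ Q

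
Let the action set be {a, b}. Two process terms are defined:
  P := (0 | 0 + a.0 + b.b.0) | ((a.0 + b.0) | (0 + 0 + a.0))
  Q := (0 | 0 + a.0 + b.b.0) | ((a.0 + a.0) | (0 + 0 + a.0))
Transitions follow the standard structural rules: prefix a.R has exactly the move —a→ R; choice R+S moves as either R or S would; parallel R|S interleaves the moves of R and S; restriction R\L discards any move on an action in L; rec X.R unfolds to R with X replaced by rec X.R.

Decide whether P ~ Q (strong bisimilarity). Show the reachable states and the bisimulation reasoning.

LTS(P): 12 reachable states
  s0 = (0 | 0 + a.0 + b.b.0) | ((a.0 + b.0) | (0 + 0 + a.0)) → -a-> s1, -a-> s2, -a-> s3, -b-> s2, -b-> s4
  s1 = (0 | 0 + a.0 + b.b.0) | ((a.0 + b.0) | 0) → -a-> s5, -a-> s6, -b-> s5, -b-> s7
  s2 = (0 | 0 + a.0 + b.b.0) | (0 | (0 + 0 + a.0)) → -a-> s5, -a-> s8, -b-> s9
  s3 = 0 | ((a.0 + b.0) | (0 + 0 + a.0)) → -a-> s6, -a-> s8, -b-> s8
  s4 = b.0 | ((a.0 + b.0) | (0 + 0 + a.0)) → -a-> s7, -a-> s9, -b-> s3, -b-> s9
  s5 = (0 | 0 + a.0 + b.b.0) | (0 | 0) → -a-> s10, -b-> s11
  s6 = 0 | ((a.0 + b.0) | 0) → -a-> s10, -b-> s10
  s7 = b.0 | ((a.0 + b.0) | 0) → -a-> s11, -b-> s11, -b-> s6
  s8 = 0 | (0 | (0 + 0 + a.0)) → -a-> s10
  s9 = b.0 | (0 | (0 + 0 + a.0)) → -a-> s11, -b-> s8
  s10 = 0 | (0 | 0) → ∅
  s11 = b.0 | (0 | 0) → -b-> s10
LTS(Q): 12 reachable states
  t0 = (0 | 0 + a.0 + b.b.0) | ((a.0 + a.0) | (0 + 0 + a.0)) → -a-> t1, -a-> t2, -a-> t3, -b-> t4
  t1 = (0 | 0 + a.0 + b.b.0) | ((a.0 + a.0) | 0) → -a-> t5, -a-> t6, -b-> t7
  t2 = (0 | 0 + a.0 + b.b.0) | (0 | (0 + 0 + a.0)) → -a-> t5, -a-> t8, -b-> t9
  t3 = 0 | ((a.0 + a.0) | (0 + 0 + a.0)) → -a-> t6, -a-> t8
  t4 = b.0 | ((a.0 + a.0) | (0 + 0 + a.0)) → -a-> t7, -a-> t9, -b-> t3
  t5 = (0 | 0 + a.0 + b.b.0) | (0 | 0) → -a-> t10, -b-> t11
  t6 = 0 | ((a.0 + a.0) | 0) → -a-> t10
  t7 = b.0 | ((a.0 + a.0) | 0) → -a-> t11, -b-> t6
  t8 = 0 | (0 | (0 + 0 + a.0)) → -a-> t10
  t9 = b.0 | (0 | (0 + 0 + a.0)) → -a-> t11, -b-> t8
  t10 = 0 | (0 | 0) → ∅
  t11 = b.0 | (0 | 0) → -b-> t10
Bisimilarity quotient blocks:
  B0 = {s0}
  B1 = {s2, t1, t2}
  B2 = {s9, t7, t9}
  B3 = {s11, t11}
  B4 = {s10, t10}
  B5 = {s8, t6, t8}
  B6 = {s5, t5}
  B7 = {s1}
  B8 = {s6}
  B9 = {s7}
  B10 = {s3}
  B11 = {s4}
  B12 = {t0}
  B13 = {t3}
  B14 = {t4}
s0 ∈ B0, t0 ∈ B12 → different blocks

P ≁ Q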